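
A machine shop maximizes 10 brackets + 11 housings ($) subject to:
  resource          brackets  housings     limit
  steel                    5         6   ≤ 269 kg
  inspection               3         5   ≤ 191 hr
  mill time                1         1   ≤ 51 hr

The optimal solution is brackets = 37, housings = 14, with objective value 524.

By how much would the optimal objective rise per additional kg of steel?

Binding: steel and mill time. Non-binding: inspection (10 unused).
Slack constraints have shadow price 0 (complementary slackness).
From A_Bᵀ y = c: 5·y_steel + 1·y_mill time = 10; 6·y_steel + 1·y_mill time = 11.
Solving: y_steel = 1, y_mill time = 5.
Shadow price of steel = 1.

1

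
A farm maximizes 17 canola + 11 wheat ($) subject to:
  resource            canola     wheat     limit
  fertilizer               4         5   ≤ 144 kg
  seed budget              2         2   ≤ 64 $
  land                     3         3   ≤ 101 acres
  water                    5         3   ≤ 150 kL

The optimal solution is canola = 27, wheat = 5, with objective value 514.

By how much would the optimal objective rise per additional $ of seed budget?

1

Check each constraint at x*: fertilizer 133/144 (slack 11); seed budget 64/64 (tight); land 96/101 (slack 5); water 150/150 (tight).
Since fertilizer, land are not tight, their duals are 0.
From A_Bᵀ y = c: 2·y_seed budget + 5·y_water = 17; 2·y_seed budget + 3·y_water = 11.
This yields shadow prices y_seed budget = 1, y_water = 3.
Shadow price of seed budget = 1.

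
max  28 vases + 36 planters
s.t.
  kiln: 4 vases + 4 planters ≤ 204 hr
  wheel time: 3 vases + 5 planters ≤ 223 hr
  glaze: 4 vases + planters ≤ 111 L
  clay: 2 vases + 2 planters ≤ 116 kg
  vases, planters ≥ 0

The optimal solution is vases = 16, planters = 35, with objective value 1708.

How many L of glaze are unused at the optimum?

glaze used = 4·16 + 1·35 = 99; slack = 111 − 99 = 12.

12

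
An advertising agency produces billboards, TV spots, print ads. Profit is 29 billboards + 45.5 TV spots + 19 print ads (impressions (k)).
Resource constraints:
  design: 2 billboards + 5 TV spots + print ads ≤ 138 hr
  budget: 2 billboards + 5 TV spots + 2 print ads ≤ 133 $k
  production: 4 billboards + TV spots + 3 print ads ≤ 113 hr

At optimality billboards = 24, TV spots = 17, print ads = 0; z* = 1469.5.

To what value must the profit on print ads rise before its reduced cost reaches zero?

26

Check each constraint at x*: design 133/138 (slack 5); budget 133/133 (tight); production 113/113 (tight).
Slack constraints have shadow price 0 (complementary slackness).
The binding rows give the dual system: 2·y_budget + 4·y_production = 29 and 5·y_budget + 1·y_production = 45.5.
This yields shadow prices y_budget = 8.5, y_production = 3.
print ads enters the basis when its profit ≥ yᵀa₃ = 8.5·2 + 3·3 = 26.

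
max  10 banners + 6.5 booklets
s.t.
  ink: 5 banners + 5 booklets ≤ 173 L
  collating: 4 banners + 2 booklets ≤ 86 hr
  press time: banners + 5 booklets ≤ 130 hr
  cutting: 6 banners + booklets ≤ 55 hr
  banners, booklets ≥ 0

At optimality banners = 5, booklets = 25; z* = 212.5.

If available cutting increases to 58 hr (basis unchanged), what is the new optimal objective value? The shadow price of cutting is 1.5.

Δb = 3, so new z* = 212.5 + (1.5)·(3) = 212.5 + 4.5 = 217.

217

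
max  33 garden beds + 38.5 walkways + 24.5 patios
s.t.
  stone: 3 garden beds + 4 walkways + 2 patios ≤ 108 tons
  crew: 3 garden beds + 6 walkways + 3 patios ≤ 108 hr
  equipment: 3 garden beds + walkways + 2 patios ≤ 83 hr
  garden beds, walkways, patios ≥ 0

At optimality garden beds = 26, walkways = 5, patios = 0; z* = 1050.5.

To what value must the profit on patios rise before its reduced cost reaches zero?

27.5

Check each constraint at x*: stone 98/108 (slack 10); crew 108/108 (tight); equipment 83/83 (tight).
By complementary slackness, y = 0 for the non-binding constraint.
From A_Bᵀ y = c: 3·y_crew + 3·y_equipment = 33; 6·y_crew + 1·y_equipment = 38.5.
Solving: y_crew = 5.5, y_equipment = 5.5.
patios enters the basis when its profit ≥ yᵀa₃ = 5.5·3 + 5.5·2 = 27.5.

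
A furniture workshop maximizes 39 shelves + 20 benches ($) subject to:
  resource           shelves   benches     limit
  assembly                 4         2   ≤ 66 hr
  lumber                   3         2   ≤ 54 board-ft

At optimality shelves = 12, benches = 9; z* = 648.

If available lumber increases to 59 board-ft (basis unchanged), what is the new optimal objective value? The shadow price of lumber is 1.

Δb = 5, so new z* = 648 + (1)·(5) = 648 + 5 = 653.

653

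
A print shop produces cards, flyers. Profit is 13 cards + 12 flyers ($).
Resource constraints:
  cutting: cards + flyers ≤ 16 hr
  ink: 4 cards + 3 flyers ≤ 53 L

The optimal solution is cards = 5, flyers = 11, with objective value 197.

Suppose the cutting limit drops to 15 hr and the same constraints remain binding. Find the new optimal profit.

At the optimum: cutting uses 16 of 16 (binding); ink uses 53 of 53 (binding).
The binding rows give the dual system: 1·y_cutting + 4·y_ink = 13 and 1·y_cutting + 3·y_ink = 12.
→ y_cutting = 9 and y_ink = 1.
Δz = y_cutting·Δb = 9 × (-1) = -9, so new z* = 197 − 9 = 188.

188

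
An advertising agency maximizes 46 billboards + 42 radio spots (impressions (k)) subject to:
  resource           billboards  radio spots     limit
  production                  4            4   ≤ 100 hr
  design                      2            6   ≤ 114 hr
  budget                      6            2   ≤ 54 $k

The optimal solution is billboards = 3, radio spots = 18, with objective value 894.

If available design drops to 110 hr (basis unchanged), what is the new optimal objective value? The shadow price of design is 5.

874

Δb = -4, so new z* = 894 + (5)·(-4) = 894 − 20 = 874.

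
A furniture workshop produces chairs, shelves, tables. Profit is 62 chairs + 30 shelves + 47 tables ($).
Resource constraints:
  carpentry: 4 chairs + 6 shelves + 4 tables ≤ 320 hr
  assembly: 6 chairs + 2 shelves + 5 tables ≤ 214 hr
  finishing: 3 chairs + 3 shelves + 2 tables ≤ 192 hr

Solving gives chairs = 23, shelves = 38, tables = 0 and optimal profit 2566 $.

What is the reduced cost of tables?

-6

Binding: carpentry and assembly. Non-binding: finishing (9 unused).
Slack constraints have shadow price 0 (complementary slackness).
Dual feasibility on the basic columns requires 4·y_carpentry + 6·y_assembly = 62, 6·y_carpentry + 2·y_assembly = 30.
This yields shadow prices y_carpentry = 2, y_assembly = 9.
Reduced cost of tables: c₃ − yᵀa₃ = 47 − (2·4 + 9·5) = 47 − 53 = -6.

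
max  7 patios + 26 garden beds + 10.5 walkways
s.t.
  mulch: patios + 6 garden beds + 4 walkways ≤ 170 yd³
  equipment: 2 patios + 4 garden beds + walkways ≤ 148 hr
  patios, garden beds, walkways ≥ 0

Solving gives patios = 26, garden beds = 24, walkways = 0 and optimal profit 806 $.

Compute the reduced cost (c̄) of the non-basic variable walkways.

Check each constraint at x*: mulch 170/170 (tight); equipment 148/148 (tight).
The binding rows give the dual system: 1·y_mulch + 2·y_equipment = 7 and 6·y_mulch + 4·y_equipment = 26.
Solving: y_mulch = 3, y_equipment = 2.
Reduced cost of walkways: c₃ − yᵀa₃ = 10.5 − (3·4 + 2·1) = 10.5 − 14 = -3.5.

-3.5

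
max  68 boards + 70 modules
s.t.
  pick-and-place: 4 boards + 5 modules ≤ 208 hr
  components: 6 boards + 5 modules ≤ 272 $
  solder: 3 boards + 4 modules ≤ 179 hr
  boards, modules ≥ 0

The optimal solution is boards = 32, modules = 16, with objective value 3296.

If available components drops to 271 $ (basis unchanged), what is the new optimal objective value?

3290

At the optimum: pick-and-place uses 208 of 208 (binding); components uses 272 of 272 (binding); solder uses 160 of 179 (slack = 19).
Slack constraints have shadow price 0 (complementary slackness).
From A_Bᵀ y = c: 4·y_pick-and-place + 6·y_components = 68; 5·y_pick-and-place + 5·y_components = 70.
→ y_pick-and-place = 8 and y_components = 6.
Δz = y_components·Δb = 6 × (-1) = -6, so new z* = 3296 − 6 = 3290.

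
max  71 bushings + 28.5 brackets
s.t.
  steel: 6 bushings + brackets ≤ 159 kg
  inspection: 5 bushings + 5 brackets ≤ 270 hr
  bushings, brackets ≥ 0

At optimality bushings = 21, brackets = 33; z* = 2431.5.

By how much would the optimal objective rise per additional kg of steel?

8.5

Both steel and inspection are binding at x*.
Dual feasibility on the basic columns requires 6·y_steel + 5·y_inspection = 71, 1·y_steel + 5·y_inspection = 28.5.
Solving: y_steel = 8.5, y_inspection = 4.
Shadow price of steel = 8.5.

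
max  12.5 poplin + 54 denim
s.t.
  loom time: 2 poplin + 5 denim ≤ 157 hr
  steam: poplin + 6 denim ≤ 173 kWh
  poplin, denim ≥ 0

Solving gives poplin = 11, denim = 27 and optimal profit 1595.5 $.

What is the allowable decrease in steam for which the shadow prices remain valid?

Binding constraints: loom time, steam. The basis is B = [[2,5],[1,6]] with det 7.
Per unit decrease in steam, x* moves by d = (0.7143, -0.2857).
The basis stays optimal until denim reaches 0; allowable decrease = 94.5 kWh.

94.5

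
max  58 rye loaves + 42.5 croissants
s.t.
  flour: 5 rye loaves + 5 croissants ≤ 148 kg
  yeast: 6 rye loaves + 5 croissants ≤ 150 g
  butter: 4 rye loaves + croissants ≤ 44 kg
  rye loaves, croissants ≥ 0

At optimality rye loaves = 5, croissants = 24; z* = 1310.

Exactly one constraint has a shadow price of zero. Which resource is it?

flour

flour: 145/148 (slack 3)
yeast: 150/150 (binding)
butter: 44/44 (binding)
By complementary slackness, a constraint with positive slack has shadow price 0 → flour.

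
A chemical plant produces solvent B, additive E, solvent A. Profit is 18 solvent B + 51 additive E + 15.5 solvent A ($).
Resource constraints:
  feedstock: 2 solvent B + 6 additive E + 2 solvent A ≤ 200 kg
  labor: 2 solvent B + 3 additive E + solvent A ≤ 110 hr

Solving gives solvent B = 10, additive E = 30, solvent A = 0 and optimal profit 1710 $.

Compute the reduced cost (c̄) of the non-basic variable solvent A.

-1.5

Both feedstock and labor are binding at x*.
The binding rows give the dual system: 2·y_feedstock + 2·y_labor = 18 and 6·y_feedstock + 3·y_labor = 51.
This yields shadow prices y_feedstock = 8, y_labor = 1.
Reduced cost of solvent A: c₃ − yᵀa₃ = 15.5 − (8·2 + 1·1) = 15.5 − 17 = -1.5.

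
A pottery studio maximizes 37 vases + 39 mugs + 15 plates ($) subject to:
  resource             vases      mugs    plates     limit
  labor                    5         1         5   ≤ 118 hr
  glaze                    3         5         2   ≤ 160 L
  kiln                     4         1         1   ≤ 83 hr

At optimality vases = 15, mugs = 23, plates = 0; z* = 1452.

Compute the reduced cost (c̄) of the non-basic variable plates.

Check each constraint at x*: labor 98/118 (slack 20); glaze 160/160 (tight); kiln 83/83 (tight).
Since labor is not tight, its dual is 0.
Dual feasibility on the basic columns requires 3·y_glaze + 4·y_kiln = 37, 5·y_glaze + 1·y_kiln = 39.
This yields shadow prices y_glaze = 7, y_kiln = 4.
Reduced cost of plates: c₃ − yᵀa₃ = 15 − (7·2 + 4·1) = 15 − 18 = -3.

-3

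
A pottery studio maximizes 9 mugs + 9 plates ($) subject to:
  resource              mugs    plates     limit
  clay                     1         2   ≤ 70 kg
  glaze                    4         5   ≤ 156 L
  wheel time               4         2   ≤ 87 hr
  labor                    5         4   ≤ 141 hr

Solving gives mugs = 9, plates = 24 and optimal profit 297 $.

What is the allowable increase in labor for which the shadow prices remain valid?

Binding constraints: glaze, labor. The basis is B = [[4,5],[5,4]] with det -9.
Per unit increase in labor, x* moves by d = (0.5556, -0.4444).
The basis stays optimal until wheel time becomes binding; allowable increase = 2.25 hr.

2.25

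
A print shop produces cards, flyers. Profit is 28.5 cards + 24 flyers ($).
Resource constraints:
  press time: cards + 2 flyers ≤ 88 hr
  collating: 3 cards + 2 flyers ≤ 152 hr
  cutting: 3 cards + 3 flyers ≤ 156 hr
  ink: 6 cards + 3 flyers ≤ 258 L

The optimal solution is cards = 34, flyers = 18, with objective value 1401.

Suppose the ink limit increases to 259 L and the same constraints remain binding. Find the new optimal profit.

1402.5

Check each constraint at x*: press time 70/88 (slack 18); collating 138/152 (slack 14); cutting 156/156 (tight); ink 258/258 (tight).
Slack constraints have shadow price 0 (complementary slackness).
The binding rows give the dual system: 3·y_cutting + 6·y_ink = 28.5 and 3·y_cutting + 3·y_ink = 24.
→ y_cutting = 6.5 and y_ink = 1.5.
Δz = y_ink·Δb = 1.5 × (1) = 1.5, so new z* = 1401 + 1.5 = 1402.5.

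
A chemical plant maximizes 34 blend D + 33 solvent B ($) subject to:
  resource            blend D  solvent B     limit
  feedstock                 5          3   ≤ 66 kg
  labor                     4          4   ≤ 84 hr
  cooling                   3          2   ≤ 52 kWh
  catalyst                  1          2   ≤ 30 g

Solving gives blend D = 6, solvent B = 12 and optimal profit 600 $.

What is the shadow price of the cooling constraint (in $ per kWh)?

0

Binding: feedstock and catalyst. Non-binding: labor (12 unused), cooling (10 unused).
Since labor, cooling are not tight, their duals are 0.
The binding rows give the dual system: 5·y_feedstock + 1·y_catalyst = 34 and 3·y_feedstock + 2·y_catalyst = 33.
→ y_feedstock = 5 and y_catalyst = 9.
Shadow price of cooling = 0.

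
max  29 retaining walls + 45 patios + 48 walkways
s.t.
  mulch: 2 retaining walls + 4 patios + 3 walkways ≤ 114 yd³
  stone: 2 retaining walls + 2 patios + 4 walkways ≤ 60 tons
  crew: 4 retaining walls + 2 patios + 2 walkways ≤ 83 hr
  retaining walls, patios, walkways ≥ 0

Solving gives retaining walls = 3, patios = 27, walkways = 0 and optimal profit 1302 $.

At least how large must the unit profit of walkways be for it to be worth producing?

At the optimum: mulch uses 114 of 114 (binding); stone uses 60 of 60 (binding); crew uses 66 of 83 (slack = 17).
Slack constraints have shadow price 0 (complementary slackness).
Dual feasibility on the basic columns requires 2·y_mulch + 2·y_stone = 29, 4·y_mulch + 2·y_stone = 45.
→ y_mulch = 8 and y_stone = 6.5.
walkways enters the basis when its profit ≥ yᵀa₃ = 8·3 + 6.5·4 = 50.

50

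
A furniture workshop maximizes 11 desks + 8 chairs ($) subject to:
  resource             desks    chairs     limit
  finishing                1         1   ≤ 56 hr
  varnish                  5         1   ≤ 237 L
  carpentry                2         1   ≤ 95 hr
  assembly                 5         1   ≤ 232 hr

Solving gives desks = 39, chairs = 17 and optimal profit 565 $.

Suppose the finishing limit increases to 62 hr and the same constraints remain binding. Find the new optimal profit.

At the optimum: finishing uses 56 of 56 (binding); varnish uses 212 of 237 (slack = 25); carpentry uses 95 of 95 (binding); assembly uses 212 of 232 (slack = 20).
Since varnish, assembly are not tight, their duals are 0.
Dual feasibility on the basic columns requires 1·y_finishing + 2·y_carpentry = 11, 1·y_finishing + 1·y_carpentry = 8.
→ y_finishing = 5 and y_carpentry = 3.
Δz = y_finishing·Δb = 5 × (6) = 30, so new z* = 565 + 30 = 595.

595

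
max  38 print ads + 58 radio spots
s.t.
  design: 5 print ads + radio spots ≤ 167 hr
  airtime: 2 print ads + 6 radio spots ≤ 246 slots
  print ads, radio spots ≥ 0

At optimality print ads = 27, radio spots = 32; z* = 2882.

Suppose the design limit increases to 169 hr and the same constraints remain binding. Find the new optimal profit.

2890

At the optimum: design uses 167 of 167 (binding); airtime uses 246 of 246 (binding).
The binding rows give the dual system: 5·y_design + 2·y_airtime = 38 and 1·y_design + 6·y_airtime = 58.
Solving: y_design = 4, y_airtime = 9.
Δz = y_design·Δb = 4 × (2) = 8, so new z* = 2882 + 8 = 2890.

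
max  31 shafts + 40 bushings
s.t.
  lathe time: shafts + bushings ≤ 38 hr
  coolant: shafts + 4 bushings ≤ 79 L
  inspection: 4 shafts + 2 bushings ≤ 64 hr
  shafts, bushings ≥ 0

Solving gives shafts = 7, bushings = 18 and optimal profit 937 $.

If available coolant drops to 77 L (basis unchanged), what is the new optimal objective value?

Binding: coolant and inspection. Non-binding: lathe time (13 unused).
By complementary slackness, y = 0 for the non-binding constraint.
From A_Bᵀ y = c: 1·y_coolant + 4·y_inspection = 31; 4·y_coolant + 2·y_inspection = 40.
→ y_coolant = 7 and y_inspection = 6.
Δz = y_coolant·Δb = 7 × (-2) = -14, so new z* = 937 − 14 = 923.

923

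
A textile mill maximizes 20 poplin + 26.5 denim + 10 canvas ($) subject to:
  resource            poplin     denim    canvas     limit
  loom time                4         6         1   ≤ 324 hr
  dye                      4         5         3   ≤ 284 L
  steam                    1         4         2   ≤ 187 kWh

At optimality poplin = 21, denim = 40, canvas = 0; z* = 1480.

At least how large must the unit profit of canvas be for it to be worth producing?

Check each constraint at x*: loom time 324/324 (tight); dye 284/284 (tight); steam 181/187 (slack 6).
By complementary slackness, y = 0 for the non-binding constraint.
From A_Bᵀ y = c: 4·y_loom time + 4·y_dye = 20; 6·y_loom time + 5·y_dye = 26.5.
This yields shadow prices y_loom time = 1.5, y_dye = 3.5.
canvas enters the basis when its profit ≥ yᵀa₃ = 1.5·1 + 3.5·3 = 12.

12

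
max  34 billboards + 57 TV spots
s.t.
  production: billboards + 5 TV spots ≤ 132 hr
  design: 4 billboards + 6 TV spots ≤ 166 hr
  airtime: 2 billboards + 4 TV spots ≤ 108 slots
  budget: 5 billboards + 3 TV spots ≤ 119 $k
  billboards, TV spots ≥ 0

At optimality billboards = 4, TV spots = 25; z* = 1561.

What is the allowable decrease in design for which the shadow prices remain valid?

2

Binding constraints: design, airtime. The basis is B = [[4,6],[2,4]] with det 4.
Per unit decrease in design, x* moves by d = (-1, 0.5).
The basis stays optimal until production becomes binding; allowable decrease = 2 hr.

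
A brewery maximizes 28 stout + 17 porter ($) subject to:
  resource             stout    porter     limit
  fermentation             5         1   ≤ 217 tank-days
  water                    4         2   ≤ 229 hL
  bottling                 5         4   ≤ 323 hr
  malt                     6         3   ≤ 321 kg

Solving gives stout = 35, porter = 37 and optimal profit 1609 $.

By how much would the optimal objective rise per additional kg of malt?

3

At the optimum: fermentation uses 212 of 217 (slack = 5); water uses 214 of 229 (slack = 15); bottling uses 323 of 323 (binding); malt uses 321 of 321 (binding).
Slack constraints have shadow price 0 (complementary slackness).
The binding rows give the dual system: 5·y_bottling + 6·y_malt = 28 and 4·y_bottling + 3·y_malt = 17.
This yields shadow prices y_bottling = 2, y_malt = 3.
Shadow price of malt = 3.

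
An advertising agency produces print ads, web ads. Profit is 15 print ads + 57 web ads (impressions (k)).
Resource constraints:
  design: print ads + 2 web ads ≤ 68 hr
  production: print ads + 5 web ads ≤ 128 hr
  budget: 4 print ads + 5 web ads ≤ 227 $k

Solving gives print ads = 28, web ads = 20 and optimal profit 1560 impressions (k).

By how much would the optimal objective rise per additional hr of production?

9

Binding: design and production. Non-binding: budget (15 unused).
By complementary slackness, y = 0 for the non-binding constraint.
From A_Bᵀ y = c: 1·y_design + 1·y_production = 15; 2·y_design + 5·y_production = 57.
→ y_design = 6 and y_production = 9.
Shadow price of production = 9.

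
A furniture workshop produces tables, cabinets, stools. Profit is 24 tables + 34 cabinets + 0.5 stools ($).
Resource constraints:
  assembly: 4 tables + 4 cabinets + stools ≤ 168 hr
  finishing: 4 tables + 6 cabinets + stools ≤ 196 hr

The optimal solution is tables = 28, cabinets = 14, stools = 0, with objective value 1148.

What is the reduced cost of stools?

At the optimum: assembly uses 168 of 168 (binding); finishing uses 196 of 196 (binding).
The binding rows give the dual system: 4·y_assembly + 4·y_finishing = 24 and 4·y_assembly + 6·y_finishing = 34.
→ y_assembly = 1 and y_finishing = 5.
Reduced cost of stools: c₃ − yᵀa₃ = 0.5 − (1·1 + 5·1) = 0.5 − 6 = -5.5.

-5.5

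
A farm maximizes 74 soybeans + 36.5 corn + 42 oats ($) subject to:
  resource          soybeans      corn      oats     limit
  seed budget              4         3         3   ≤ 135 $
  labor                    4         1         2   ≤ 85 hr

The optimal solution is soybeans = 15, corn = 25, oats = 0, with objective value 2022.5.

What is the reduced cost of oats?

Both seed budget and labor are binding at x*.
Dual feasibility on the basic columns requires 4·y_seed budget + 4·y_labor = 74, 3·y_seed budget + 1·y_labor = 36.5.
Solving: y_seed budget = 9, y_labor = 9.5.
Reduced cost of oats: c₃ − yᵀa₃ = 42 − (9·3 + 9.5·2) = 42 − 46 = -4.

-4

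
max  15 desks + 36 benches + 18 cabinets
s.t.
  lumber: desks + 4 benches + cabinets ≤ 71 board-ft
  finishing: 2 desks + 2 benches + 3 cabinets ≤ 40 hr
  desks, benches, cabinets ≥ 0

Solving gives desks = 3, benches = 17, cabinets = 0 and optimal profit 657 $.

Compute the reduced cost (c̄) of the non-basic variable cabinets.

-1

Check each constraint at x*: lumber 71/71 (tight); finishing 40/40 (tight).
From A_Bᵀ y = c: 1·y_lumber + 2·y_finishing = 15; 4·y_lumber + 2·y_finishing = 36.
Solving: y_lumber = 7, y_finishing = 4.
Reduced cost of cabinets: c₃ − yᵀa₃ = 18 − (7·1 + 4·3) = 18 − 19 = -1.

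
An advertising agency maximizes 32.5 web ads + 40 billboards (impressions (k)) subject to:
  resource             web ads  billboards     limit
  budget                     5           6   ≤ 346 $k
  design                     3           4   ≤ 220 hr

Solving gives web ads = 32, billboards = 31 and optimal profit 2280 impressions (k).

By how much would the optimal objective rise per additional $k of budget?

Both budget and design are binding at x*.
The binding rows give the dual system: 5·y_budget + 3·y_design = 32.5 and 6·y_budget + 4·y_design = 40.
Solving: y_budget = 5, y_design = 2.5.
Shadow price of budget = 5.

5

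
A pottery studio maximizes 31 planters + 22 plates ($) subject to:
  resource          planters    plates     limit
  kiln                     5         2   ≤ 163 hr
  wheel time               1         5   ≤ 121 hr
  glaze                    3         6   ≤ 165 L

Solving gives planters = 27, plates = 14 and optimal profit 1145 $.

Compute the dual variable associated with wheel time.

Binding: kiln and glaze. Non-binding: wheel time (24 unused).
Since wheel time is not tight, its dual is 0.
From A_Bᵀ y = c: 5·y_kiln + 3·y_glaze = 31; 2·y_kiln + 6·y_glaze = 22.
→ y_kiln = 5 and y_glaze = 2.
Shadow price of wheel time = 0.

0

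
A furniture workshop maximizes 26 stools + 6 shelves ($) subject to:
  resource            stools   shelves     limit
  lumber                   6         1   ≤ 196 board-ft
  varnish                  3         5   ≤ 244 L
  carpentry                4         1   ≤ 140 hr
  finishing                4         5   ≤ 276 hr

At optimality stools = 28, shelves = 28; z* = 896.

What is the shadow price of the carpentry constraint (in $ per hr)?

Binding: lumber and carpentry. Non-binding: varnish (20 unused), finishing (24 unused).
Since varnish, finishing are not tight, their duals are 0.
The binding rows give the dual system: 6·y_lumber + 4·y_carpentry = 26 and 1·y_lumber + 1·y_carpentry = 6.
This yields shadow prices y_lumber = 1, y_carpentry = 5.
Shadow price of carpentry = 5.

5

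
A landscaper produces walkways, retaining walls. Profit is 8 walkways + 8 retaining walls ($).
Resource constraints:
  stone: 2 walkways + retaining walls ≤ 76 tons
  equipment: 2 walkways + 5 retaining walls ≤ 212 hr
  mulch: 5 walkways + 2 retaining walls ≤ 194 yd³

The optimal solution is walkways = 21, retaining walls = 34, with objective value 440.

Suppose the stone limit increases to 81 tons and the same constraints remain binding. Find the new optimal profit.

455

At the optimum: stone uses 76 of 76 (binding); equipment uses 212 of 212 (binding); mulch uses 173 of 194 (slack = 21).
By complementary slackness, y = 0 for the non-binding constraint.
Dual feasibility on the basic columns requires 2·y_stone + 2·y_equipment = 8, 1·y_stone + 5·y_equipment = 8.
→ y_stone = 3 and y_equipment = 1.
Δz = y_stone·Δb = 3 × (5) = 15, so new z* = 440 + 15 = 455.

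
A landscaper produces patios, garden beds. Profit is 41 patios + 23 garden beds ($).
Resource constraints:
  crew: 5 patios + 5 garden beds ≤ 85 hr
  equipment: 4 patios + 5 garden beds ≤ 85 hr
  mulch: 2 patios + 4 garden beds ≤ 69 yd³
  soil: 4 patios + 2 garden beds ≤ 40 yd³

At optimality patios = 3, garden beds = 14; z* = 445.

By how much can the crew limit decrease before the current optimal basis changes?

35

Binding constraints: crew, soil. The basis is B = [[5,5],[4,2]] with det -10.
Per unit decrease in crew, x* moves by d = (0.2, -0.4).
The basis stays optimal until garden beds reaches 0; allowable decrease = 35 hr.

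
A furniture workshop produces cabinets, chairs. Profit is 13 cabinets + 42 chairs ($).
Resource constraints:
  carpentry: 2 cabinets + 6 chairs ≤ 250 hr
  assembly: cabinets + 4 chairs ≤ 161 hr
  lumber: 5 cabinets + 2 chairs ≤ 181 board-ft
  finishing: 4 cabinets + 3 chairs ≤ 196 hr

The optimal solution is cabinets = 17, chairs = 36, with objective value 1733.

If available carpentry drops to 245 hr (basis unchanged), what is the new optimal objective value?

1708

Binding: carpentry and assembly. Non-binding: lumber (24 unused), finishing (20 unused).
By complementary slackness, y = 0 for the non-binding constraints.
Dual feasibility on the basic columns requires 2·y_carpentry + 1·y_assembly = 13, 6·y_carpentry + 4·y_assembly = 42.
This yields shadow prices y_carpentry = 5, y_assembly = 3.
Δz = y_carpentry·Δb = 5 × (-5) = -25, so new z* = 1733 − 25 = 1708.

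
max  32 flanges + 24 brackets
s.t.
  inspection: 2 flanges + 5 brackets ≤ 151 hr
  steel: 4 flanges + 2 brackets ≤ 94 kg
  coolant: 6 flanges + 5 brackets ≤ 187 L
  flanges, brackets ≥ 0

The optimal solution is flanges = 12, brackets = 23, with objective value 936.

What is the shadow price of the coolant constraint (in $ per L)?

Binding: steel and coolant. Non-binding: inspection (12 unused).
By complementary slackness, y = 0 for the non-binding constraint.
The binding rows give the dual system: 4·y_steel + 6·y_coolant = 32 and 2·y_steel + 5·y_coolant = 24.
Solving: y_steel = 2, y_coolant = 4.
Shadow price of coolant = 4.

4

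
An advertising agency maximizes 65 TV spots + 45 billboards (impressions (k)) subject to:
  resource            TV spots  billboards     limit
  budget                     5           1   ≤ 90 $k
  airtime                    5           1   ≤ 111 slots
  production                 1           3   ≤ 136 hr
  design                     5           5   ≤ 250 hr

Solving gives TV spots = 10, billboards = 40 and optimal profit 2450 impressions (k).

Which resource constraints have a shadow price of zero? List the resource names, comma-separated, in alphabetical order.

airtime, production

budget: 90/90 (binding)
airtime: 90/111 (slack 21)
production: 130/136 (slack 6)
design: 250/250 (binding)
By complementary slackness, a constraint with positive slack has shadow price 0 → airtime, production.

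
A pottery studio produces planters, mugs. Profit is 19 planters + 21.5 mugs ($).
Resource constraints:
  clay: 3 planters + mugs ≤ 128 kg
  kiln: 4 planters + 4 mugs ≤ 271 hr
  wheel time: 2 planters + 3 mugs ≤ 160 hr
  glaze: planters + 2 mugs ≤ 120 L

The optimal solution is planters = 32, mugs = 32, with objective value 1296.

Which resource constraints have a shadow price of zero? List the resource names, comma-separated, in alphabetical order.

clay: 128/128 (binding)
kiln: 256/271 (slack 15)
wheel time: 160/160 (binding)
glaze: 96/120 (slack 24)
By complementary slackness, a constraint with positive slack has shadow price 0 → glaze, kiln.

glaze, kiln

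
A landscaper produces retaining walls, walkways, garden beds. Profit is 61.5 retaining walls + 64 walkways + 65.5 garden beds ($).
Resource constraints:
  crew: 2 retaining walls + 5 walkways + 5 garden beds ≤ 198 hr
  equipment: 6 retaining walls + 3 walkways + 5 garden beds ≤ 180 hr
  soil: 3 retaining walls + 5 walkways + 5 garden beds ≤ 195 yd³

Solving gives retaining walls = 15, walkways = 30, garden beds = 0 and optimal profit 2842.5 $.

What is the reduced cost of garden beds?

-9.5

Binding: equipment and soil. Non-binding: crew (18 unused).
By complementary slackness, y = 0 for the non-binding constraint.
Dual feasibility on the basic columns requires 6·y_equipment + 3·y_soil = 61.5, 3·y_equipment + 5·y_soil = 64.
Solving: y_equipment = 5.5, y_soil = 9.5.
Reduced cost of garden beds: c₃ − yᵀa₃ = 65.5 − (5.5·5 + 9.5·5) = 65.5 − 75 = -9.5.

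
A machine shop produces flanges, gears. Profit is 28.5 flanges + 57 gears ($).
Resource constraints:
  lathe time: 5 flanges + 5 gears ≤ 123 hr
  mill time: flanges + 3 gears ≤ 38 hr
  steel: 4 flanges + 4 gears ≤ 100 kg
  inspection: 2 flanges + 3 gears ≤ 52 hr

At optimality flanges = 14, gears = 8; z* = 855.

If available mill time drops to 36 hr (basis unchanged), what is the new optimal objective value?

At the optimum: lathe time uses 110 of 123 (slack = 13); mill time uses 38 of 38 (binding); steel uses 88 of 100 (slack = 12); inspection uses 52 of 52 (binding).
Slack constraints have shadow price 0 (complementary slackness).
From A_Bᵀ y = c: 1·y_mill time + 2·y_inspection = 28.5; 3·y_mill time + 3·y_inspection = 57.
→ y_mill time = 9.5 and y_inspection = 9.5.
Δz = y_mill time·Δb = 9.5 × (-2) = -19, so new z* = 855 − 19 = 836.

836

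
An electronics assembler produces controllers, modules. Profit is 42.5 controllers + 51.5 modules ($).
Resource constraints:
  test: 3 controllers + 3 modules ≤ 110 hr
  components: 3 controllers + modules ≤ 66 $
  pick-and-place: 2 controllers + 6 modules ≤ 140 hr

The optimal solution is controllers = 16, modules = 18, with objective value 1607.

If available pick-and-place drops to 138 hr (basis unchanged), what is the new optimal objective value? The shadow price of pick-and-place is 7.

Δb = -2, so new z* = 1607 + (7)·(-2) = 1607 − 14 = 1593.

1593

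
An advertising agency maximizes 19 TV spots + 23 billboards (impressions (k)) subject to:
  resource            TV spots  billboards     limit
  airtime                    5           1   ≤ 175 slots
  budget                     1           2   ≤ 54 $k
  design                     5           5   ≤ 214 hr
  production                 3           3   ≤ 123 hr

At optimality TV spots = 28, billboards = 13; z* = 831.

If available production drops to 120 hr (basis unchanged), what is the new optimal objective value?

At the optimum: airtime uses 153 of 175 (slack = 22); budget uses 54 of 54 (binding); design uses 205 of 214 (slack = 9); production uses 123 of 123 (binding).
By complementary slackness, y = 0 for the non-binding constraints.
Dual feasibility on the basic columns requires 1·y_budget + 3·y_production = 19, 2·y_budget + 3·y_production = 23.
This yields shadow prices y_budget = 4, y_production = 5.
Δz = y_production·Δb = 5 × (-3) = -15, so new z* = 831 − 15 = 816.

816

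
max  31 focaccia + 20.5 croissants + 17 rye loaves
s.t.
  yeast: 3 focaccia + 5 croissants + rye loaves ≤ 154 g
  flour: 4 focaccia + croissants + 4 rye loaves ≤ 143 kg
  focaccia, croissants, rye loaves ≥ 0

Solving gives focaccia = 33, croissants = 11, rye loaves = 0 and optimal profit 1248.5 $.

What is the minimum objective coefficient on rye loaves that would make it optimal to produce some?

Check each constraint at x*: yeast 154/154 (tight); flour 143/143 (tight).
From A_Bᵀ y = c: 3·y_yeast + 4·y_flour = 31; 5·y_yeast + 1·y_flour = 20.5.
This yields shadow prices y_yeast = 3, y_flour = 5.5.
rye loaves enters the basis when its profit ≥ yᵀa₃ = 3·1 + 5.5·4 = 25.

25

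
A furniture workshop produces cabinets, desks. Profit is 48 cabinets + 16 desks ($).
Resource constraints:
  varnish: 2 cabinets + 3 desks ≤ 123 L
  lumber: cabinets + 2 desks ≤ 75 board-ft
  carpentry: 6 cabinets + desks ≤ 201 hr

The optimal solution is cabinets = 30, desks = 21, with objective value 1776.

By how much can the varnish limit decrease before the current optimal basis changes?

56

Binding constraints: varnish, carpentry. The basis is B = [[2,3],[6,1]] with det -16.
Per unit decrease in varnish, x* moves by d = (0.0625, -0.375).
The basis stays optimal until desks reaches 0; allowable decrease = 56 L.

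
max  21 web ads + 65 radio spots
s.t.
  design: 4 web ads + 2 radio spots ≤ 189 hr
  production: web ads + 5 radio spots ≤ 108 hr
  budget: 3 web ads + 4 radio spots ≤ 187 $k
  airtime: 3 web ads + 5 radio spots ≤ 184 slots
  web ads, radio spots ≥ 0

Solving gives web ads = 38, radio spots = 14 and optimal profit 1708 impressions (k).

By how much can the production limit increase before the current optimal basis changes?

76

Binding constraints: production, airtime. The basis is B = [[1,5],[3,5]] with det -10.
Per unit increase in production, x* moves by d = (-0.5, 0.3).
The basis stays optimal until web ads reaches 0; allowable increase = 76 hr.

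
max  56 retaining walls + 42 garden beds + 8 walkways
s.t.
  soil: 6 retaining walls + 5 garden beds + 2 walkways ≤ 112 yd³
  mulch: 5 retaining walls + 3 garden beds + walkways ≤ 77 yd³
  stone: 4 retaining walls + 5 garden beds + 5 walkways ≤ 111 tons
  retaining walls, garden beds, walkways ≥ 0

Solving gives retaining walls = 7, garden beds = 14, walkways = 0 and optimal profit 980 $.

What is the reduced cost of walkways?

-8

Check each constraint at x*: soil 112/112 (tight); mulch 77/77 (tight); stone 98/111 (slack 13).
Slack constraints have shadow price 0 (complementary slackness).
The binding rows give the dual system: 6·y_soil + 5·y_mulch = 56 and 5·y_soil + 3·y_mulch = 42.
This yields shadow prices y_soil = 6, y_mulch = 4.
Reduced cost of walkways: c₃ − yᵀa₃ = 8 − (6·2 + 4·1) = 8 − 16 = -8.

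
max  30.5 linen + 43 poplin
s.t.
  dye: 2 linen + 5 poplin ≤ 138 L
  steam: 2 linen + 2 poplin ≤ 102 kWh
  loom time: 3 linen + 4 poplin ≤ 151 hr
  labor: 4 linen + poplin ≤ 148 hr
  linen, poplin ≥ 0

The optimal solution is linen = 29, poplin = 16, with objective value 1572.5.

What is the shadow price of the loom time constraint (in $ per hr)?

Check each constraint at x*: dye 138/138 (tight); steam 90/102 (slack 12); loom time 151/151 (tight); labor 132/148 (slack 16).
Since steam, labor are not tight, their duals are 0.
The binding rows give the dual system: 2·y_dye + 3·y_loom time = 30.5 and 5·y_dye + 4·y_loom time = 43.
→ y_dye = 1 and y_loom time = 9.5.
Shadow price of loom time = 9.5.

9.5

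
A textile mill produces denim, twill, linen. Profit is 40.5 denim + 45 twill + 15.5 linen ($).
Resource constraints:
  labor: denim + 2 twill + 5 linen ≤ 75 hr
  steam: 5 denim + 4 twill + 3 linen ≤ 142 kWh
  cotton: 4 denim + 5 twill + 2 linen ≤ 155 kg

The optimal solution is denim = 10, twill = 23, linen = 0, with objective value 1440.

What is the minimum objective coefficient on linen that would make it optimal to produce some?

21.5

Binding: steam and cotton. Non-binding: labor (19 unused).
By complementary slackness, y = 0 for the non-binding constraint.
The binding rows give the dual system: 5·y_steam + 4·y_cotton = 40.5 and 4·y_steam + 5·y_cotton = 45.
This yields shadow prices y_steam = 2.5, y_cotton = 7.
linen enters the basis when its profit ≥ yᵀa₃ = 2.5·3 + 7·2 = 21.5.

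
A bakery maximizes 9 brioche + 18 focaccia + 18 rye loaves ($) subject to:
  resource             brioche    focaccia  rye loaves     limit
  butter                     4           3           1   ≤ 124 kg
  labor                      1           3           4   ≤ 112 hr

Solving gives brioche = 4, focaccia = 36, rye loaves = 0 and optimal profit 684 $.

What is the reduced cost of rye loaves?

-3

Both butter and labor are binding at x*.
Dual feasibility on the basic columns requires 4·y_butter + 1·y_labor = 9, 3·y_butter + 3·y_labor = 18.
Solving: y_butter = 1, y_labor = 5.
Reduced cost of rye loaves: c₃ − yᵀa₃ = 18 − (1·1 + 5·4) = 18 − 21 = -3.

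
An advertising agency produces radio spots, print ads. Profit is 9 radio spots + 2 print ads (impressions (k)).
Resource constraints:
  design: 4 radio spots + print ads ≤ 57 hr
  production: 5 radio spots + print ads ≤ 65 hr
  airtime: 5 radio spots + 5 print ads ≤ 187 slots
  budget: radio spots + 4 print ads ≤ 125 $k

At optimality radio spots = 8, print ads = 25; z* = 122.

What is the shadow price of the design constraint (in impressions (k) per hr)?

1

At the optimum: design uses 57 of 57 (binding); production uses 65 of 65 (binding); airtime uses 165 of 187 (slack = 22); budget uses 108 of 125 (slack = 17).
Since airtime, budget are not tight, their duals are 0.
Dual feasibility on the basic columns requires 4·y_design + 5·y_production = 9, 1·y_design + 1·y_production = 2.
This yields shadow prices y_design = 1, y_production = 1.
Shadow price of design = 1.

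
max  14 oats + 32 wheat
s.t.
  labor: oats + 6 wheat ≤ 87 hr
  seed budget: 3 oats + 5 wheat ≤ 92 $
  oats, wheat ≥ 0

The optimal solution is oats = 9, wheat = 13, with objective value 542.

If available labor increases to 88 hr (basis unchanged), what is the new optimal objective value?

At the optimum: labor uses 87 of 87 (binding); seed budget uses 92 of 92 (binding).
Dual feasibility on the basic columns requires 1·y_labor + 3·y_seed budget = 14, 6·y_labor + 5·y_seed budget = 32.
This yields shadow prices y_labor = 2, y_seed budget = 4.
Δz = y_labor·Δb = 2 × (1) = 2, so new z* = 542 + 2 = 544.

544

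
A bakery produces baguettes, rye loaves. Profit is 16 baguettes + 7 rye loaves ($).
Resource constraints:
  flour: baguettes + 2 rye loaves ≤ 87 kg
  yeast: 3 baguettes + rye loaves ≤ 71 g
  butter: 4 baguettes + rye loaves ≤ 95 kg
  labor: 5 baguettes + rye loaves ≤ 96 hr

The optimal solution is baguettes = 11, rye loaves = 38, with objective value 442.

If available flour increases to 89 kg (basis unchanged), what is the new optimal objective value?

444

At the optimum: flour uses 87 of 87 (binding); yeast uses 71 of 71 (binding); butter uses 82 of 95 (slack = 13); labor uses 93 of 96 (slack = 3).
Since butter, labor are not tight, their duals are 0.
Dual feasibility on the basic columns requires 1·y_flour + 3·y_yeast = 16, 2·y_flour + 1·y_yeast = 7.
This yields shadow prices y_flour = 1, y_yeast = 5.
Δz = y_flour·Δb = 1 × (2) = 2, so new z* = 442 + 2 = 444.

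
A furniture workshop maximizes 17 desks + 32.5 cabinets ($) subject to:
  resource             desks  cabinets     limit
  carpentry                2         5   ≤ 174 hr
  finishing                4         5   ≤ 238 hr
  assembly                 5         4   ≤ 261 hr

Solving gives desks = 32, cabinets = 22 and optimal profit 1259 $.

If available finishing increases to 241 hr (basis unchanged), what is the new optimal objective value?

1265

At the optimum: carpentry uses 174 of 174 (binding); finishing uses 238 of 238 (binding); assembly uses 248 of 261 (slack = 13).
By complementary slackness, y = 0 for the non-binding constraint.
From A_Bᵀ y = c: 2·y_carpentry + 4·y_finishing = 17; 5·y_carpentry + 5·y_finishing = 32.5.
Solving: y_carpentry = 4.5, y_finishing = 2.
Δz = y_finishing·Δb = 2 × (3) = 6, so new z* = 1259 + 6 = 1265.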